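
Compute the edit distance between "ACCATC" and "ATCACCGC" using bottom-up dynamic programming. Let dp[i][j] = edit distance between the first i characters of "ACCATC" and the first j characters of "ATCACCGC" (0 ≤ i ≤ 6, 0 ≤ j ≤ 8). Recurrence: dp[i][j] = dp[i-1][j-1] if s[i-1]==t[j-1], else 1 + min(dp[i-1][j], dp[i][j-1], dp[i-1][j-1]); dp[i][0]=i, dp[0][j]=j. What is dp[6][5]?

2

   ''  A  T  C  A  C  C  G  C
''  0  1  2  3  4  5  6  7  8
 A  1  0  1  2  3  4  5  6  7
 C  2  1  1  1  2  3  4  5  6
 C  3  2  2  1  2  2  3  4  5
 A  4  3  3  2  1  2  3  4  5
 T  5  4  3  3  2  2  3  4  5
 C  6  5  4  3  3  2  2  3  4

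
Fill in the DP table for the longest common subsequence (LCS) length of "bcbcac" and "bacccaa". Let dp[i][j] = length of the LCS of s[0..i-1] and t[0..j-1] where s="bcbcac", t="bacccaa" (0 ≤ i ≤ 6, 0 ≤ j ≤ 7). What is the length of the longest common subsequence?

   ''  b  a  c  c  c  a  a
''  0  0  0  0  0  0  0  0
 b  0  1  1  1  1  1  1  1
 c  0  1  1  2  2  2  2  2
 b  0  1  1  2  2  2  2  2
 c  0  1  1  2  3  3  3  3
 a  0  1  2  2  3  3  4  4
 c  0  1  2  3  3  4  4  4

4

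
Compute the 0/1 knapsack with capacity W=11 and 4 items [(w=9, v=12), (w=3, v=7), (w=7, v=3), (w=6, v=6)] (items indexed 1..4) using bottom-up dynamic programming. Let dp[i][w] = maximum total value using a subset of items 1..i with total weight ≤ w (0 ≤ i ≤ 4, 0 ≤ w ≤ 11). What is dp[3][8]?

7

i\w   0   1   2   3   4   5   6   7   8   9  10  11
  0   0   0   0   0   0   0   0   0   0   0   0   0
  1   0   0   0   0   0   0   0   0   0  12  12  12
  2   0   0   0   7   7   7   7   7   7  12  12  12
  3   0   0   0   7   7   7   7   7   7  12  12  12
  4   0   0   0   7   7   7   7   7   7  13  13  13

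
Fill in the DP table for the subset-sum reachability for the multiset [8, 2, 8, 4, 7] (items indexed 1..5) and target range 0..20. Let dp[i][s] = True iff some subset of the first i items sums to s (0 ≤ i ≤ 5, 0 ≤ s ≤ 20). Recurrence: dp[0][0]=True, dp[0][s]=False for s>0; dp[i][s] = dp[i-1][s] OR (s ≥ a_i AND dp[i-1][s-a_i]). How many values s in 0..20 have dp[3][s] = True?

i\s   0   1   2   3   4   5   6   7   8   9  10  11  12  13  14  15  16  17  18  19  20
  0   T   F   F   F   F   F   F   F   F   F   F   F   F   F   F   F   F   F   F   F   F
  1   T   F   F   F   F   F   F   F   T   F   F   F   F   F   F   F   F   F   F   F   F
  2   T   F   T   F   F   F   F   F   T   F   T   F   F   F   F   F   F   F   F   F   F
  3   T   F   T   F   F   F   F   F   T   F   T   F   F   F   F   F   T   F   T   F   F
  4   T   F   T   F   T   F   T   F   T   F   T   F   T   F   T   F   T   F   T   F   T
  5   T   F   T   F   T   F   T   T   T   T   T   T   T   T   T   T   T   T   T   T   T

6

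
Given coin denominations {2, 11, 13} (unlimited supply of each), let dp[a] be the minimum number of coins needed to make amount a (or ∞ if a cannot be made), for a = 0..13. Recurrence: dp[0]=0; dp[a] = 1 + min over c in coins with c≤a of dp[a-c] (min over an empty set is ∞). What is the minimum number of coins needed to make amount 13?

 a  0  1  2  3  4  5  6  7  8  9 10 11 12 13
dp  0  -  1  -  2  -  3  -  4  -  5  1  6  1
(- denotes ∞ / unreachable)

1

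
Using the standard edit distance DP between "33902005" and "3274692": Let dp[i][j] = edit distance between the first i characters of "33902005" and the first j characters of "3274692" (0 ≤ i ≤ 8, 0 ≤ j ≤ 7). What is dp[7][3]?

5

   ''  3  2  7  4  6  9  2
''  0  1  2  3  4  5  6  7
 3  1  0  1  2  3  4  5  6
 3  2  1  1  2  3  4  5  6
 9  3  2  2  2  3  4  4  5
 0  4  3  3  3  3  4  5  5
 2  5  4  3  4  4  4  5  5
 0  6  5  4  4  5  5  5  6
 0  7  6  5  5  5  6  6  6
 5  8  7  6  6  6  6  7  7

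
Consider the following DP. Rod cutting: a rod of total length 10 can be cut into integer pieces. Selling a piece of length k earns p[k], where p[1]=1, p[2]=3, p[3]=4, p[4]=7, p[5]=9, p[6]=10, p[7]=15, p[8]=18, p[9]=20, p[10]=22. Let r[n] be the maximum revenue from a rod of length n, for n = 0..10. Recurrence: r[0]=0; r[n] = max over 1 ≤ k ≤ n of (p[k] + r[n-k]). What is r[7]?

   n    0    1    2    3    4    5    6    7    8    9   10
r[n]    0    1    3    4    7    9   10   15   18   20   22

15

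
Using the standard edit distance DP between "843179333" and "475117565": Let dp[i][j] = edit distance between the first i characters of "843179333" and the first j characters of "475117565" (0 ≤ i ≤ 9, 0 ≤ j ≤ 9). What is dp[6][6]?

5

   ''  4  7  5  1  1  7  5  6  5
''  0  1  2  3  4  5  6  7  8  9
 8  1  1  2  3  4  5  6  7  8  9
 4  2  1  2  3  4  5  6  7  8  9
 3  3  2  2  3  4  5  6  7  8  9
 1  4  3  3  3  3  4  5  6  7  8
 7  5  4  3  4  4  4  4  5  6  7
 9  6  5  4  4  5  5  5  5  6  7
 3  7  6  5  5  5  6  6  6  6  7
 3  8  7  6  6  6  6  7  7  7  7
 3  9  8  7  7  7  7  7  8  8  8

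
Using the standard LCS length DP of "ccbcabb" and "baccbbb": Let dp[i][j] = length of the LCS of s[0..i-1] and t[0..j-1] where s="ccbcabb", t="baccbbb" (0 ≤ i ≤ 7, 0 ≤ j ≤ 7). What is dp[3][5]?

   ''  b  a  c  c  b  b  b
''  0  0  0  0  0  0  0  0
 c  0  0  0  1  1  1  1  1
 c  0  0  0  1  2  2  2  2
 b  0  1  1  1  2  3  3  3
 c  0  1  1  2  2  3  3  3
 a  0  1  2  2  2  3  3  3
 b  0  1  2  2  2  3  4  4
 b  0  1  2  2  2  3  4  5

3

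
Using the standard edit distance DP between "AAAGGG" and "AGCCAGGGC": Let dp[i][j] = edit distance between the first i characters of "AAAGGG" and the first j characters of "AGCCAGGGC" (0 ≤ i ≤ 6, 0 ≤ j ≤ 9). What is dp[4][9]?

   ''  A  G  C  C  A  G  G  G  C
''  0  1  2  3  4  5  6  7  8  9
 A  1  0  1  2  3  4  5  6  7  8
 A  2  1  1  2  3  3  4  5  6  7
 A  3  2  2  2  3  3  4  5  6  7
 G  4  3  2  3  3  4  3  4  5  6
 G  5  4  3  3  4  4  4  3  4  5
 G  6  5  4  4  4  5  4  4  3  4

6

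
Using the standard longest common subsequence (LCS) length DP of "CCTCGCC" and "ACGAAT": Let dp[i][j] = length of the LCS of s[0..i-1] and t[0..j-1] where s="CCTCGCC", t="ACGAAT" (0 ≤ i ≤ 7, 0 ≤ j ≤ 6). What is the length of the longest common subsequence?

2

   ''  A  C  G  A  A  T
''  0  0  0  0  0  0  0
 C  0  0  1  1  1  1  1
 C  0  0  1  1  1  1  1
 T  0  0  1  1  1  1  2
 C  0  0  1  1  1  1  2
 G  0  0  1  2  2  2  2
 C  0  0  1  2  2  2  2
 C  0  0  1  2  2  2  2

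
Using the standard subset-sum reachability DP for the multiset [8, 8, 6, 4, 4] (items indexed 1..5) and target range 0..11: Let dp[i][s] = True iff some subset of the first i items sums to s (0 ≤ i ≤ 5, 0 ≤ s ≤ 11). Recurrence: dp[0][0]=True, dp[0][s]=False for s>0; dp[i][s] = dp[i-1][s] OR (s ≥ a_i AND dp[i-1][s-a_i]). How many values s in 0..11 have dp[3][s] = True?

3

i\s   0   1   2   3   4   5   6   7   8   9  10  11
  0   T   F   F   F   F   F   F   F   F   F   F   F
  1   T   F   F   F   F   F   F   F   T   F   F   F
  2   T   F   F   F   F   F   F   F   T   F   F   F
  3   T   F   F   F   F   F   T   F   T   F   F   F
  4   T   F   F   F   T   F   T   F   T   F   T   F
  5   T   F   F   F   T   F   T   F   T   F   T   F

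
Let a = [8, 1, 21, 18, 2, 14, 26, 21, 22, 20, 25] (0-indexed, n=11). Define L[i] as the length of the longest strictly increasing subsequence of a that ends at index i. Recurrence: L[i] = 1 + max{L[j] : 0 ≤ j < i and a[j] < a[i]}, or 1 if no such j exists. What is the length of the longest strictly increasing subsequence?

6

   i    0    1    2    3    4    5    6    7    8    9   10
a[i]    8    1   21   18    2   14   26   21   22   20   25
L[i]    1    1    2    2    2    3    4    4    5    4    6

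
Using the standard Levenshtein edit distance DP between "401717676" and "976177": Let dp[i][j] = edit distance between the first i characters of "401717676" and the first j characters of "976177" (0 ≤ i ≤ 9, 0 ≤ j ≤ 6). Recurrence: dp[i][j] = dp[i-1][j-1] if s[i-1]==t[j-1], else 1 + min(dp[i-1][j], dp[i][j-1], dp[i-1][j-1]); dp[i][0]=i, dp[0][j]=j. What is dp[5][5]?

   ''  9  7  6  1  7  7
''  0  1  2  3  4  5  6
 4  1  1  2  3  4  5  6
 0  2  2  2  3  4  5  6
 1  3  3  3  3  3  4  5
 7  4  4  3  4  4  3  4
 1  5  5  4  4  4  4  4
 7  6  6  5  5  5  4  4
 6  7  7  6  5  6  5  5
 7  8  8  7  6  6  6  5
 6  9  9  8  7  7  7  6

4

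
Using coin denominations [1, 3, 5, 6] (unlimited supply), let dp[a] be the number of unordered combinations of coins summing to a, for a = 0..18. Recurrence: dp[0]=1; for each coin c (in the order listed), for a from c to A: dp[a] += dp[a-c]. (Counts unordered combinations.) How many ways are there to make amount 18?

after  coin     0     1     2     3     4     5     6     7     8     9    10    11    12    13    14    15    16    17    18
          1     1     1     1     1     1     1     1     1     1     1     1     1     1     1     1     1     1     1     1
          3     1     1     1     2     2     2     3     3     3     4     4     4     5     5     5     6     6     6     7
          5     1     1     1     2     2     3     4     4     5     6     7     8     9    10    11    13    14    15    17
          6     1     1     1     2     2     3     5     5     6     8     9    11    14    15    17    21    23    26    31

31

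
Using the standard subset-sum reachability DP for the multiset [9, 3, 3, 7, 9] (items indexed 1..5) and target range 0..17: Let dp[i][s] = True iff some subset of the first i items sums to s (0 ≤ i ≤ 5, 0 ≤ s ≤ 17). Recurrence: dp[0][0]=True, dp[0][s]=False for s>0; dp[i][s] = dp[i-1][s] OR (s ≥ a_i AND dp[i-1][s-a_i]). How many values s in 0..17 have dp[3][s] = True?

6

i\s   0   1   2   3   4   5   6   7   8   9  10  11  12  13  14  15  16  17
  0   T   F   F   F   F   F   F   F   F   F   F   F   F   F   F   F   F   F
  1   T   F   F   F   F   F   F   F   F   T   F   F   F   F   F   F   F   F
  2   T   F   F   T   F   F   F   F   F   T   F   F   T   F   F   F   F   F
  3   T   F   F   T   F   F   T   F   F   T   F   F   T   F   F   T   F   F
  4   T   F   F   T   F   F   T   T   F   T   T   F   T   T   F   T   T   F
  5   T   F   F   T   F   F   T   T   F   T   T   F   T   T   F   T   T   F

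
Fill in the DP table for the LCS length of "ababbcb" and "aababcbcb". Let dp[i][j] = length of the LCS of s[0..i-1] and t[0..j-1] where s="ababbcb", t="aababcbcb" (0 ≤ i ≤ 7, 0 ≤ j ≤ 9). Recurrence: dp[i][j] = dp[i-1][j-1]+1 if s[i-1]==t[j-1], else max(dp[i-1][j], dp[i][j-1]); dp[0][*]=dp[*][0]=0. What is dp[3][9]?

   ''  a  a  b  a  b  c  b  c  b
''  0  0  0  0  0  0  0  0  0  0
 a  0  1  1  1  1  1  1  1  1  1
 b  0  1  1  2  2  2  2  2  2  2
 a  0  1  2  2  3  3  3  3  3  3
 b  0  1  2  3  3  4  4  4  4  4
 b  0  1  2  3  3  4  4  5  5  5
 c  0  1  2  3  3  4  5  5  6  6
 b  0  1  2  3  3  4  5  6  6  7

3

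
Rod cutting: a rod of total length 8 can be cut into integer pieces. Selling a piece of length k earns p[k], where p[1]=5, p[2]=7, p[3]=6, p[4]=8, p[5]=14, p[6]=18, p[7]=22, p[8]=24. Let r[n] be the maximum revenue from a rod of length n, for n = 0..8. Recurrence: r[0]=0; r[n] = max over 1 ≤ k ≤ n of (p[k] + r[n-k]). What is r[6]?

30

   n    0    1    2    3    4    5    6    7    8
r[n]    0    5   10   15   20   25   30   35   40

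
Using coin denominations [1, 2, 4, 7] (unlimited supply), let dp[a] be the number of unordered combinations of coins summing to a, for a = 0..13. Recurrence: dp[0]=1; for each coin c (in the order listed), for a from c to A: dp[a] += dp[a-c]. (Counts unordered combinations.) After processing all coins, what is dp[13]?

22

after  coin     0     1     2     3     4     5     6     7     8     9    10    11    12    13
          1     1     1     1     1     1     1     1     1     1     1     1     1     1     1
          2     1     1     2     2     3     3     4     4     5     5     6     6     7     7
          4     1     1     2     2     4     4     6     6     9     9    12    12    16    16
          7     1     1     2     2     4     4     6     7    10    11    14    16    20    22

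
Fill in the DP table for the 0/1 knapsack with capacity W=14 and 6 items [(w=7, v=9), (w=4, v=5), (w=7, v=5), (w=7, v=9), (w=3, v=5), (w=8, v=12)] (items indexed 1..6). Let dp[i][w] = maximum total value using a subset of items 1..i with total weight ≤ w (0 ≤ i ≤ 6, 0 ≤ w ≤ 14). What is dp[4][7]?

9

i\w   0   1   2   3   4   5   6   7   8   9  10  11  12  13  14
  0   0   0   0   0   0   0   0   0   0   0   0   0   0   0   0
  1   0   0   0   0   0   0   0   9   9   9   9   9   9   9   9
  2   0   0   0   0   5   5   5   9   9   9   9  14  14  14  14
  3   0   0   0   0   5   5   5   9   9   9   9  14  14  14  14
  4   0   0   0   0   5   5   5   9   9   9   9  14  14  14  18
  5   0   0   0   5   5   5   5  10  10  10  14  14  14  14  19
  6   0   0   0   5   5   5   5  10  12  12  14  17  17  17  19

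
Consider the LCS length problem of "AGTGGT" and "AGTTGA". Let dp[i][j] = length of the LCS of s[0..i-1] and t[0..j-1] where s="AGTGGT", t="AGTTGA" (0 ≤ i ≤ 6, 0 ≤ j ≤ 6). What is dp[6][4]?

   ''  A  G  T  T  G  A
''  0  0  0  0  0  0  0
 A  0  1  1  1  1  1  1
 G  0  1  2  2  2  2  2
 T  0  1  2  3  3  3  3
 G  0  1  2  3  3  4  4
 G  0  1  2  3  3  4  4
 T  0  1  2  3  4  4  4

4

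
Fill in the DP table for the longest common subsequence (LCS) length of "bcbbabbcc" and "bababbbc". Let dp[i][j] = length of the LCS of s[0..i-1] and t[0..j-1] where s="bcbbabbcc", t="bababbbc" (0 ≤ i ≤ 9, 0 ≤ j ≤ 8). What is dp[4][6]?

   ''  b  a  b  a  b  b  b  c
''  0  0  0  0  0  0  0  0  0
 b  0  1  1  1  1  1  1  1  1
 c  0  1  1  1  1  1  1  1  2
 b  0  1  1  2  2  2  2  2  2
 b  0  1  1  2  2  3  3  3  3
 a  0  1  2  2  3  3  3  3  3
 b  0  1  2  3  3  4  4  4  4
 b  0  1  2  3  3  4  5  5  5
 c  0  1  2  3  3  4  5  5  6
 c  0  1  2  3  3  4  5  5  6

3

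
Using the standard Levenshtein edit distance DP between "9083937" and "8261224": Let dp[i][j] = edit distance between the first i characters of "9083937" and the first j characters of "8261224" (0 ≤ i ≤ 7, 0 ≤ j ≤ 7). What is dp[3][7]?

   ''  8  2  6  1  2  2  4
''  0  1  2  3  4  5  6  7
 9  1  1  2  3  4  5  6  7
 0  2  2  2  3  4  5  6  7
 8  3  2  3  3  4  5  6  7
 3  4  3  3  4  4  5  6  7
 9  5  4  4  4  5  5  6  7
 3  6  5  5  5  5  6  6  7
 7  7  6  6  6  6  6  7  7

7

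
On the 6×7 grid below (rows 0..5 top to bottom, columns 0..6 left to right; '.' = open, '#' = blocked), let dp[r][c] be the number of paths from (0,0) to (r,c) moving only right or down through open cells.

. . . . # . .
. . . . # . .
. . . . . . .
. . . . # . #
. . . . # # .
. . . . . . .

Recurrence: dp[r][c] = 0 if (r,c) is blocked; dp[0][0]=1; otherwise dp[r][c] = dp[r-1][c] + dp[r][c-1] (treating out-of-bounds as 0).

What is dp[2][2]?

6

r\c   0   1   2   3   4   5   6
  0   1   1   1   1   0   0   0
  1   1   2   3   4   0   0   0
  2   1   3   6  10  10  10  10
  3   1   4  10  20   0  10   0
  4   1   5  15  35   0   0   0
  5   1   6  21  56  56  56  56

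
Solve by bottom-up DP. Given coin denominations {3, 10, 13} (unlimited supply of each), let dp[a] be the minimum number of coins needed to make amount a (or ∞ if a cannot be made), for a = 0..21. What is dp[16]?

 a  0  1  2  3  4  5  6  7  8  9 10 11 12 13 14 15 16 17 18 19 20 21
dp  0  -  -  1  -  -  2  -  -  3  1  -  4  1  -  5  2  -  6  3  2  7
(- denotes ∞ / unreachable)

2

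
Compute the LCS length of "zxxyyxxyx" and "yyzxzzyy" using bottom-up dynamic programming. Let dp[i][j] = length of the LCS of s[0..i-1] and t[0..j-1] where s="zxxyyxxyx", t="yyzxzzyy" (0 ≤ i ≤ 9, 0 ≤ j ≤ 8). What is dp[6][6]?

   ''  y  y  z  x  z  z  y  y
''  0  0  0  0  0  0  0  0  0
 z  0  0  0  1  1  1  1  1  1
 x  0  0  0  1  2  2  2  2  2
 x  0  0  0  1  2  2  2  2  2
 y  0  1  1  1  2  2  2  3  3
 y  0  1  2  2  2  2  2  3  4
 x  0  1  2  2  3  3  3  3  4
 x  0  1  2  2  3  3  3  3  4
 y  0  1  2  2  3  3  3  4  4
 x  0  1  2  2  3  3  3  4  4

3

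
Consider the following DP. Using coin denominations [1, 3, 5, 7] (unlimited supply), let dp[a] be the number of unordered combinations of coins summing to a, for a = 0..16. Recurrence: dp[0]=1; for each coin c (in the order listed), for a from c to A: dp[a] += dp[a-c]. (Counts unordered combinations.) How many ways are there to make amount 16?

after  coin     0     1     2     3     4     5     6     7     8     9    10    11    12    13    14    15    16
          1     1     1     1     1     1     1     1     1     1     1     1     1     1     1     1     1     1
          3     1     1     1     2     2     2     3     3     3     4     4     4     5     5     5     6     6
          5     1     1     1     2     2     3     4     4     5     6     7     8     9    10    11    13    14
          7     1     1     1     2     2     3     4     5     6     7     9    10    12    14    16    19    21

21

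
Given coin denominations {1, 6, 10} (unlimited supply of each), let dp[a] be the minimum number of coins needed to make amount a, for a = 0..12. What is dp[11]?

2

 a  0  1  2  3  4  5  6  7  8  9 10 11 12
dp  0  1  2  3  4  5  1  2  3  4  1  2  2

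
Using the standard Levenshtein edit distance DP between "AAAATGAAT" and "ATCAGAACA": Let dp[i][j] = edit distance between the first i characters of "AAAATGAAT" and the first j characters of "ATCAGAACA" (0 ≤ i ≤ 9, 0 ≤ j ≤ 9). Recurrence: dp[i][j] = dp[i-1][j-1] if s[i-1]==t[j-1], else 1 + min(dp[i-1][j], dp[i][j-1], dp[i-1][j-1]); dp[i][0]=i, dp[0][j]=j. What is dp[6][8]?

5

   ''  A  T  C  A  G  A  A  C  A
''  0  1  2  3  4  5  6  7  8  9
 A  1  0  1  2  3  4  5  6  7  8
 A  2  1  1  2  2  3  4  5  6  7
 A  3  2  2  2  2  3  3  4  5  6
 A  4  3  3  3  2  3  3  3  4  5
 T  5  4  3  4  3  3  4  4  4  5
 G  6  5  4  4  4  3  4  5  5  5
 A  7  6  5  5  4  4  3  4  5  5
 A  8  7  6  6  5  5  4  3  4  5
 T  9  8  7  7  6  6  5  4  4  5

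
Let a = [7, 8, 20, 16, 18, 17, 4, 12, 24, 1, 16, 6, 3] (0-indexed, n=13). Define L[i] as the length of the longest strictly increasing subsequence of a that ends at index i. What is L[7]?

3

   i    0    1    2    3    4    5    6    7    8    9   10   11   12
a[i]    7    8   20   16   18   17    4   12   24    1   16    6    3
L[i]    1    2    3    3    4    4    1    3    5    1    4    2    2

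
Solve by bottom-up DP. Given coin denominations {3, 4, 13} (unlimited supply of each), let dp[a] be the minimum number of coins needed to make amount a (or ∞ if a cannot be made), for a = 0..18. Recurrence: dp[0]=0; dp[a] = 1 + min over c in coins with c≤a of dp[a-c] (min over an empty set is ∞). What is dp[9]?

 a  0  1  2  3  4  5  6  7  8  9 10 11 12 13 14 15 16 17 18
dp  0  -  -  1  1  -  2  2  2  3  3  3  3  1  4  4  2  2  5
(- denotes ∞ / unreachable)

3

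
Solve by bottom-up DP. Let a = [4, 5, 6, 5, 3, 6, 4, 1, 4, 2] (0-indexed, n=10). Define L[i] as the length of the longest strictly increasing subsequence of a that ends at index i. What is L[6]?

2

   i    0    1    2    3    4    5    6    7    8    9
a[i]    4    5    6    5    3    6    4    1    4    2
L[i]    1    2    3    2    1    3    2    1    2    2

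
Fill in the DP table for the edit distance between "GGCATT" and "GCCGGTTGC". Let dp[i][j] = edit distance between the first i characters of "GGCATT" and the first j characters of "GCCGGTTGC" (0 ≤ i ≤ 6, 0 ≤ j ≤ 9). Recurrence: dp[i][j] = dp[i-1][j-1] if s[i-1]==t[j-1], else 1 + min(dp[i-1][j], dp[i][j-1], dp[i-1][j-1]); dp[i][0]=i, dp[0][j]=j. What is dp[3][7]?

5

   ''  G  C  C  G  G  T  T  G  C
''  0  1  2  3  4  5  6  7  8  9
 G  1  0  1  2  3  4  5  6  7  8
 G  2  1  1  2  2  3  4  5  6  7
 C  3  2  1  1  2  3  4  5  6  6
 A  4  3  2  2  2  3  4  5  6  7
 T  5  4  3  3  3  3  3  4  5  6
 T  6  5  4  4  4  4  3  3  4  5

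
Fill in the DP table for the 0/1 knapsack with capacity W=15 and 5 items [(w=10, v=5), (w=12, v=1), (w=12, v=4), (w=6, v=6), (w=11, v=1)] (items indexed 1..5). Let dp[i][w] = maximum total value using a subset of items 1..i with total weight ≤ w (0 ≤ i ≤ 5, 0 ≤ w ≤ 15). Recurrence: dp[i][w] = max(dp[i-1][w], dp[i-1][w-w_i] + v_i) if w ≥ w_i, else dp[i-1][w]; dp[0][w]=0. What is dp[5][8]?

i\w   0   1   2   3   4   5   6   7   8   9  10  11  12  13  14  15
  0   0   0   0   0   0   0   0   0   0   0   0   0   0   0   0   0
  1   0   0   0   0   0   0   0   0   0   0   5   5   5   5   5   5
  2   0   0   0   0   0   0   0   0   0   0   5   5   5   5   5   5
  3   0   0   0   0   0   0   0   0   0   0   5   5   5   5   5   5
  4   0   0   0   0   0   0   6   6   6   6   6   6   6   6   6   6
  5   0   0   0   0   0   0   6   6   6   6   6   6   6   6   6   6

6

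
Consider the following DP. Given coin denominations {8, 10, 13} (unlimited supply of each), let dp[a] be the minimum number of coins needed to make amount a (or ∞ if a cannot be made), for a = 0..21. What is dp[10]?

 a  0  1  2  3  4  5  6  7  8  9 10 11 12 13 14 15 16 17 18 19 20 21
dp  0  -  -  -  -  -  -  -  1  -  1  -  -  1  -  -  2  -  2  -  2  2
(- denotes ∞ / unreachable)

1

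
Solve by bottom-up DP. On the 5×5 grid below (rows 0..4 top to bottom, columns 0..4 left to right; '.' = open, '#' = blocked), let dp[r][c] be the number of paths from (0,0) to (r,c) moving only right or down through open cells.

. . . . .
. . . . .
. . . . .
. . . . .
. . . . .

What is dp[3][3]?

r\c   0   1   2   3   4
  0   1   1   1   1   1
  1   1   2   3   4   5
  2   1   3   6  10  15
  3   1   4  10  20  35
  4   1   5  15  35  70

20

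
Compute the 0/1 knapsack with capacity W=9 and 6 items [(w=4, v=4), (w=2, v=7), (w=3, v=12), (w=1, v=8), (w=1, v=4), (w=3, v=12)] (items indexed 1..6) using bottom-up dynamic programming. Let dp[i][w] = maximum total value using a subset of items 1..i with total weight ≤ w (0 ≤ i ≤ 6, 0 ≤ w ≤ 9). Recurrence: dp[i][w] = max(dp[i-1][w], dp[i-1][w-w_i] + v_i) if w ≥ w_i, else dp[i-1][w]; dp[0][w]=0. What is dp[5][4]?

i\w   0   1   2   3   4   5   6   7   8   9
  0   0   0   0   0   0   0   0   0   0   0
  1   0   0   0   0   4   4   4   4   4   4
  2   0   0   7   7   7   7  11  11  11  11
  3   0   0   7  12  12  19  19  19  19  23
  4   0   8   8  15  20  20  27  27  27  27
  5   0   8  12  15  20  24  27  31  31  31
  6   0   8  12  15  20  24  27  32  36  39

20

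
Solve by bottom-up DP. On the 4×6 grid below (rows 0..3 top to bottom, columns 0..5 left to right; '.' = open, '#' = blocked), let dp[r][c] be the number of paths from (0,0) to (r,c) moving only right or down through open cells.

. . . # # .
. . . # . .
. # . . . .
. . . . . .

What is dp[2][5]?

3

r\c   0   1   2   3   4   5
  0   1   1   1   0   0   0
  1   1   2   3   0   0   0
  2   1   0   3   3   3   3
  3   1   1   4   7  10  13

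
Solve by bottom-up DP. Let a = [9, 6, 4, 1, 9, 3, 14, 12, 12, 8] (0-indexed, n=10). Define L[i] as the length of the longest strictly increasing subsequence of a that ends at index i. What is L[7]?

   i    0    1    2    3    4    5    6    7    8    9
a[i]    9    6    4    1    9    3   14   12   12    8
L[i]    1    1    1    1    2    2    3    3    3    3

3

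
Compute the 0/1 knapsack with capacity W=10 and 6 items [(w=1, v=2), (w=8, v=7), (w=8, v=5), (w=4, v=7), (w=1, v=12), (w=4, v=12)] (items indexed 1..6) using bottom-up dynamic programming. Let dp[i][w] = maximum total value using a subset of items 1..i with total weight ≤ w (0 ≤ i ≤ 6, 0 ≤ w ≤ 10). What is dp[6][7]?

i\w   0   1   2   3   4   5   6   7   8   9  10
  0   0   0   0   0   0   0   0   0   0   0   0
  1   0   2   2   2   2   2   2   2   2   2   2
  2   0   2   2   2   2   2   2   2   7   9   9
  3   0   2   2   2   2   2   2   2   7   9   9
  4   0   2   2   2   7   9   9   9   9   9   9
  5   0  12  14  14  14  19  21  21  21  21  21
  6   0  12  14  14  14  24  26  26  26  31  33

26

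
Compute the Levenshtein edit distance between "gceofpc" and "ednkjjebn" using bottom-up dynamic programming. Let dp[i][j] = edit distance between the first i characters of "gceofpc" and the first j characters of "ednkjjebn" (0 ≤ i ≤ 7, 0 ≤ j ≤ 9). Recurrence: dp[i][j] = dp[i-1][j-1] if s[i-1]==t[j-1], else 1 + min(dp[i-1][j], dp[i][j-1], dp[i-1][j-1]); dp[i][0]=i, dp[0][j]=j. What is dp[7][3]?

6

   ''  e  d  n  k  j  j  e  b  n
''  0  1  2  3  4  5  6  7  8  9
 g  1  1  2  3  4  5  6  7  8  9
 c  2  2  2  3  4  5  6  7  8  9
 e  3  2  3  3  4  5  6  6  7  8
 o  4  3  3  4  4  5  6  7  7  8
 f  5  4  4  4  5  5  6  7  8  8
 p  6  5  5  5  5  6  6  7  8  9
 c  7  6  6  6  6  6  7  7  8  9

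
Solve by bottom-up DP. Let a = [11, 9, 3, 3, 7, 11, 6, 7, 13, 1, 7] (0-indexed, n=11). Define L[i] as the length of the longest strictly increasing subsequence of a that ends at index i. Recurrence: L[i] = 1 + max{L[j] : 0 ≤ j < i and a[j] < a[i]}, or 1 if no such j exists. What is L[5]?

   i    0    1    2    3    4    5    6    7    8    9   10
a[i]   11    9    3    3    7   11    6    7   13    1    7
L[i]    1    1    1    1    2    3    2    3    4    1    3

3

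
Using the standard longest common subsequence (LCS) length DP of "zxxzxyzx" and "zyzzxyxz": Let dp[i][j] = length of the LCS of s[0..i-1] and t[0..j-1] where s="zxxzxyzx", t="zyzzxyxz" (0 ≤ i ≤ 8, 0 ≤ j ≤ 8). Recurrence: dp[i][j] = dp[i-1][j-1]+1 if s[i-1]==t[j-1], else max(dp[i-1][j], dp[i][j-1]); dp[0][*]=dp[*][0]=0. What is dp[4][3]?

2

   ''  z  y  z  z  x  y  x  z
''  0  0  0  0  0  0  0  0  0
 z  0  1  1  1  1  1  1  1  1
 x  0  1  1  1  1  2  2  2  2
 x  0  1  1  1  1  2  2  3  3
 z  0  1  1  2  2  2  2  3  4
 x  0  1  1  2  2  3  3  3  4
 y  0  1  2  2  2  3  4  4  4
 z  0  1  2  3  3  3  4  4  5
 x  0  1  2  3  3  4  4  5  5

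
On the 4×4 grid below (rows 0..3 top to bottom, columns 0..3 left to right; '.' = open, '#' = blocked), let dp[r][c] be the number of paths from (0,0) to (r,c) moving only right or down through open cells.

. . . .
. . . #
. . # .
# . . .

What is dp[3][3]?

r\c   0   1   2   3
  0   1   1   1   1
  1   1   2   3   0
  2   1   3   0   0
  3   0   3   3   3

3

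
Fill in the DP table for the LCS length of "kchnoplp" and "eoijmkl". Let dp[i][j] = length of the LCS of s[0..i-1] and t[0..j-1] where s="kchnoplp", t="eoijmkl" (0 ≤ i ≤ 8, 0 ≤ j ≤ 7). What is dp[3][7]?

1

   ''  e  o  i  j  m  k  l
''  0  0  0  0  0  0  0  0
 k  0  0  0  0  0  0  1  1
 c  0  0  0  0  0  0  1  1
 h  0  0  0  0  0  0  1  1
 n  0  0  0  0  0  0  1  1
 o  0  0  1  1  1  1  1  1
 p  0  0  1  1  1  1  1  1
 l  0  0  1  1  1  1  1  2
 p  0  0  1  1  1  1  1  2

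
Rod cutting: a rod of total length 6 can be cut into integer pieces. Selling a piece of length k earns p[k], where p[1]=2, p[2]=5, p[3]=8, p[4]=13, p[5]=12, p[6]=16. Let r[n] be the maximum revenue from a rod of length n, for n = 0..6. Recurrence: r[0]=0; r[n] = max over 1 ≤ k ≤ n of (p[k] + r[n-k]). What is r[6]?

   n    0    1    2    3    4    5    6
r[n]    0    2    5    8   13   15   18

18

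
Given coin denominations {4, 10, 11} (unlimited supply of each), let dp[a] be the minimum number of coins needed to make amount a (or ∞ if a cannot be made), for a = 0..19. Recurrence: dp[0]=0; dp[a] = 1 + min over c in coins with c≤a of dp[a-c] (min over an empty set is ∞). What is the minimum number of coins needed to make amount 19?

 a  0  1  2  3  4  5  6  7  8  9 10 11 12 13 14 15 16 17 18 19
dp  0  -  -  -  1  -  -  -  2  -  1  1  3  -  2  2  4  -  3  3
(- denotes ∞ / unreachable)

3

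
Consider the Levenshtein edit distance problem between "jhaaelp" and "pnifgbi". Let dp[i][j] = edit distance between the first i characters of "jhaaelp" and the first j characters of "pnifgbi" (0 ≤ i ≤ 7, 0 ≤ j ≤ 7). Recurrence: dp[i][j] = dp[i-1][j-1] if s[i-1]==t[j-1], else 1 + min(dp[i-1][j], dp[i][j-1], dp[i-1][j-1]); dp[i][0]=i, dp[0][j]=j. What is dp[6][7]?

   ''  p  n  i  f  g  b  i
''  0  1  2  3  4  5  6  7
 j  1  1  2  3  4  5  6  7
 h  2  2  2  3  4  5  6  7
 a  3  3  3  3  4  5  6  7
 a  4  4  4  4  4  5  6  7
 e  5  5  5  5  5  5  6  7
 l  6  6  6  6  6  6  6  7
 p  7  6  7  7  7  7  7  7

7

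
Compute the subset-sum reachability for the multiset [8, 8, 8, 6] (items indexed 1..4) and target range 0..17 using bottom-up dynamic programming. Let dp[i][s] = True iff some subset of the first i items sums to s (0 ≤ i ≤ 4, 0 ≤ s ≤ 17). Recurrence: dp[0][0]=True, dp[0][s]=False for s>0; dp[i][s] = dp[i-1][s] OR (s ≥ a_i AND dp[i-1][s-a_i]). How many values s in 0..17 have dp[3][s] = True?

3

i\s   0   1   2   3   4   5   6   7   8   9  10  11  12  13  14  15  16  17
  0   T   F   F   F   F   F   F   F   F   F   F   F   F   F   F   F   F   F
  1   T   F   F   F   F   F   F   F   T   F   F   F   F   F   F   F   F   F
  2   T   F   F   F   F   F   F   F   T   F   F   F   F   F   F   F   T   F
  3   T   F   F   F   F   F   F   F   T   F   F   F   F   F   F   F   T   F
  4   T   F   F   F   F   F   T   F   T   F   F   F   F   F   T   F   T   F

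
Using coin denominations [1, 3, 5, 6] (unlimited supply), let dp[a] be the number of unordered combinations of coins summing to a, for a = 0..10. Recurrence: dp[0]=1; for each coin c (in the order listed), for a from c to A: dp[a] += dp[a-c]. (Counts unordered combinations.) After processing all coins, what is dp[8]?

6

after  coin     0     1     2     3     4     5     6     7     8     9    10
          1     1     1     1     1     1     1     1     1     1     1     1
          3     1     1     1     2     2     2     3     3     3     4     4
          5     1     1     1     2     2     3     4     4     5     6     7
          6     1     1     1     2     2     3     5     5     6     8     9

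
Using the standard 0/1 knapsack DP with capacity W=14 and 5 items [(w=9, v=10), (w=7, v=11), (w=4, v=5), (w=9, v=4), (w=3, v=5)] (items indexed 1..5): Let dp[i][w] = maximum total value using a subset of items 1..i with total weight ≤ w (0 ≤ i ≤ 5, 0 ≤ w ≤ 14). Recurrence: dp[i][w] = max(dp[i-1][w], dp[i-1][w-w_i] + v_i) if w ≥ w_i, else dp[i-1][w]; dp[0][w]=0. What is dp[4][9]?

11

i\w   0   1   2   3   4   5   6   7   8   9  10  11  12  13  14
  0   0   0   0   0   0   0   0   0   0   0   0   0   0   0   0
  1   0   0   0   0   0   0   0   0   0  10  10  10  10  10  10
  2   0   0   0   0   0   0   0  11  11  11  11  11  11  11  11
  3   0   0   0   0   5   5   5  11  11  11  11  16  16  16  16
  4   0   0   0   0   5   5   5  11  11  11  11  16  16  16  16
  5   0   0   0   5   5   5   5  11  11  11  16  16  16  16  21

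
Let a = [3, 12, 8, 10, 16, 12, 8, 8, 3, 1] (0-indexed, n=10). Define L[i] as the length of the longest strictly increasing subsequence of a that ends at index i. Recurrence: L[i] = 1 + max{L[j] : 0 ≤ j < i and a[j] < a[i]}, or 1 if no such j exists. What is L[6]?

2

   i    0    1    2    3    4    5    6    7    8    9
a[i]    3   12    8   10   16   12    8    8    3    1
L[i]    1    2    2    3    4    4    2    2    1    1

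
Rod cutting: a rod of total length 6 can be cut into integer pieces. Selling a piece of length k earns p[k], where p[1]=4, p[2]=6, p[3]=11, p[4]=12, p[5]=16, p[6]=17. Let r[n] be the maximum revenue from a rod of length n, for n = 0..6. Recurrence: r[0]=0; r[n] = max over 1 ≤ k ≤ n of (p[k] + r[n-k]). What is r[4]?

   n    0    1    2    3    4    5    6
r[n]    0    4    8   12   16   20   24

16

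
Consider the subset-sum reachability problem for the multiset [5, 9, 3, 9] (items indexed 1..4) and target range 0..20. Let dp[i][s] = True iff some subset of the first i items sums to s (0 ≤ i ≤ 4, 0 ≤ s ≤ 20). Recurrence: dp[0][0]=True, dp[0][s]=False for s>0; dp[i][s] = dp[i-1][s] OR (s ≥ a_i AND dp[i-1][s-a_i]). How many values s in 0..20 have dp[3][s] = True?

8

i\s   0   1   2   3   4   5   6   7   8   9  10  11  12  13  14  15  16  17  18  19  20
  0   T   F   F   F   F   F   F   F   F   F   F   F   F   F   F   F   F   F   F   F   F
  1   T   F   F   F   F   T   F   F   F   F   F   F   F   F   F   F   F   F   F   F   F
  2   T   F   F   F   F   T   F   F   F   T   F   F   F   F   T   F   F   F   F   F   F
  3   T   F   F   T   F   T   F   F   T   T   F   F   T   F   T   F   F   T   F   F   F
  4   T   F   F   T   F   T   F   F   T   T   F   F   T   F   T   F   F   T   T   F   F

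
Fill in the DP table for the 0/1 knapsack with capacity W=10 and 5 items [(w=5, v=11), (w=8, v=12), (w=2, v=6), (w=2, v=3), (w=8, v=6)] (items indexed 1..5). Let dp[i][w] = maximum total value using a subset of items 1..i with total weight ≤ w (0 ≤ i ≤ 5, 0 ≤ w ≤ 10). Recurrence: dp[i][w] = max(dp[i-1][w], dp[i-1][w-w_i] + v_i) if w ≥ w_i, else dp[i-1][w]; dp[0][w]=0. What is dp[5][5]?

i\w   0   1   2   3   4   5   6   7   8   9  10
  0   0   0   0   0   0   0   0   0   0   0   0
  1   0   0   0   0   0  11  11  11  11  11  11
  2   0   0   0   0   0  11  11  11  12  12  12
  3   0   0   6   6   6  11  11  17  17  17  18
  4   0   0   6   6   9  11  11  17  17  20  20
  5   0   0   6   6   9  11  11  17  17  20  20

11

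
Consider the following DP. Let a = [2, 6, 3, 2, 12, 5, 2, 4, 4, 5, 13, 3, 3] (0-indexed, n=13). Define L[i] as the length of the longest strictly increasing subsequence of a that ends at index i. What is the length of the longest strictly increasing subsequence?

   i    0    1    2    3    4    5    6    7    8    9   10   11   12
a[i]    2    6    3    2   12    5    2    4    4    5   13    3    3
L[i]    1    2    2    1    3    3    1    3    3    4    5    2    2

5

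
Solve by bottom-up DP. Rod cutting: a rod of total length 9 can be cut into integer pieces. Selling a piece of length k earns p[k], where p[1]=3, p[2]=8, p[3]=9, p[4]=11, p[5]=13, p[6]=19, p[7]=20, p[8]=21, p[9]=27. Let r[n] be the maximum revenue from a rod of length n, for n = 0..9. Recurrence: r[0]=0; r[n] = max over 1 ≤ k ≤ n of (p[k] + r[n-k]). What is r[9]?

   n    0    1    2    3    4    5    6    7    8    9
r[n]    0    3    8   11   16   19   24   27   32   35

35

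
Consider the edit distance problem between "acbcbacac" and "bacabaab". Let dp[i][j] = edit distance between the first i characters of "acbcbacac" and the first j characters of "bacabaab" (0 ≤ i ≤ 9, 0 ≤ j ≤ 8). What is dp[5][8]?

   ''  b  a  c  a  b  a  a  b
''  0  1  2  3  4  5  6  7  8
 a  1  1  1  2  3  4  5  6  7
 c  2  2  2  1  2  3  4  5  6
 b  3  2  3  2  2  2  3  4  5
 c  4  3  3  3  3  3  3  4  5
 b  5  4  4  4  4  3  4  4  4
 a  6  5  4  5  4  4  3  4  5
 c  7  6  5  4  5  5  4  4  5
 a  8  7  6  5  4  5  5  4  5
 c  9  8  7  6  5  5  6  5  5

4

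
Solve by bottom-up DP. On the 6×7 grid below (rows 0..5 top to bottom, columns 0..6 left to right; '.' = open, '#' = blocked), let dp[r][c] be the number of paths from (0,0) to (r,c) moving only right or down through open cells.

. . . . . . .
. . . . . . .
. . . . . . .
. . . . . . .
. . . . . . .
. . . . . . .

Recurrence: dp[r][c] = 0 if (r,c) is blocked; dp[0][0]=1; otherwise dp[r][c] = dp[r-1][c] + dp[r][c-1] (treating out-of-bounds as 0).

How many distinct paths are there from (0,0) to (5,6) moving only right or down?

r\c   0   1   2   3   4   5   6
  0   1   1   1   1   1   1   1
  1   1   2   3   4   5   6   7
  2   1   3   6  10  15  21  28
  3   1   4  10  20  35  56  84
  4   1   5  15  35  70 126 210
  5   1   6  21  56 126 252 462

462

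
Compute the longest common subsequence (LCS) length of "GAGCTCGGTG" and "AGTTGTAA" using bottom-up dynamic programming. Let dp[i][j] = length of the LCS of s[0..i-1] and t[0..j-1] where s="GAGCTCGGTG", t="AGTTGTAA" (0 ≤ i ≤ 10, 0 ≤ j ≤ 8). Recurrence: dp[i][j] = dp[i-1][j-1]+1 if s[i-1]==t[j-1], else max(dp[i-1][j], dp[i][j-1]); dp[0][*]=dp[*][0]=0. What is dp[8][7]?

   ''  A  G  T  T  G  T  A  A
''  0  0  0  0  0  0  0  0  0
 G  0  0  1  1  1  1  1  1  1
 A  0  1  1  1  1  1  1  2  2
 G  0  1  2  2  2  2  2  2  2
 C  0  1  2  2  2  2  2  2  2
 T  0  1  2  3  3  3  3  3  3
 C  0  1  2  3  3  3  3  3  3
 G  0  1  2  3  3  4  4  4  4
 G  0  1  2  3  3  4  4  4  4
 T  0  1  2  3  4  4  5  5  5
 G  0  1  2  3  4  5  5  5  5

4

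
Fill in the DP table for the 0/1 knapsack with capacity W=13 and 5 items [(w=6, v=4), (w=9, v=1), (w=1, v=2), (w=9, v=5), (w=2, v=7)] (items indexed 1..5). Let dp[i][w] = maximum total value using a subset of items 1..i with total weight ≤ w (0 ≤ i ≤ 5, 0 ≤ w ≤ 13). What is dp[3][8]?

6

i\w   0   1   2   3   4   5   6   7   8   9  10  11  12  13
  0   0   0   0   0   0   0   0   0   0   0   0   0   0   0
  1   0   0   0   0   0   0   4   4   4   4   4   4   4   4
  2   0   0   0   0   0   0   4   4   4   4   4   4   4   4
  3   0   2   2   2   2   2   4   6   6   6   6   6   6   6
  4   0   2   2   2   2   2   4   6   6   6   7   7   7   7
  5   0   2   7   9   9   9   9   9  11  13  13  13  14  14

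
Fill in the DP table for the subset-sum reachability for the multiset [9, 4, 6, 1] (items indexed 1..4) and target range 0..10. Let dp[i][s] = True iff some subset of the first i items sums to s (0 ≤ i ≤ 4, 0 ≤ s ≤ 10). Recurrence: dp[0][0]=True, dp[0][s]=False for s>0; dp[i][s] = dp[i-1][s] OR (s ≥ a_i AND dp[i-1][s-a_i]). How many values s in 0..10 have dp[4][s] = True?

i\s   0   1   2   3   4   5   6   7   8   9  10
  0   T   F   F   F   F   F   F   F   F   F   F
  1   T   F   F   F   F   F   F   F   F   T   F
  2   T   F   F   F   T   F   F   F   F   T   F
  3   T   F   F   F   T   F   T   F   F   T   T
  4   T   T   F   F   T   T   T   T   F   T   T

8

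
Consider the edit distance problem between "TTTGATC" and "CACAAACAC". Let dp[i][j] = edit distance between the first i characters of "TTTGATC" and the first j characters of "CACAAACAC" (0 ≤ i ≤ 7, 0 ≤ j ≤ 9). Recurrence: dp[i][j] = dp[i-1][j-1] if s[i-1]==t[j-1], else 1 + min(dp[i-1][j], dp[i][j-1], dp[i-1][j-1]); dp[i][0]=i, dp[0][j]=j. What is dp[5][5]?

   ''  C  A  C  A  A  A  C  A  C
''  0  1  2  3  4  5  6  7  8  9
 T  1  1  2  3  4  5  6  7  8  9
 T  2  2  2  3  4  5  6  7  8  9
 T  3  3  3  3  4  5  6  7  8  9
 G  4  4  4  4  4  5  6  7  8  9
 A  5  5  4  5  4  4  5  6  7  8
 T  6  6  5  5  5  5  5  6  7  8
 C  7  6  6  5  6  6  6  5  6  7

4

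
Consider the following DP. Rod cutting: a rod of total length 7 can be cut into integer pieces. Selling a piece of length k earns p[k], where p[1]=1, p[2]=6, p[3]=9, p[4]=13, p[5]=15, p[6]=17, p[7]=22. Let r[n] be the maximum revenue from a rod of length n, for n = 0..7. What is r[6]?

   n    0    1    2    3    4    5    6    7
r[n]    0    1    6    9   13   15   19   22

19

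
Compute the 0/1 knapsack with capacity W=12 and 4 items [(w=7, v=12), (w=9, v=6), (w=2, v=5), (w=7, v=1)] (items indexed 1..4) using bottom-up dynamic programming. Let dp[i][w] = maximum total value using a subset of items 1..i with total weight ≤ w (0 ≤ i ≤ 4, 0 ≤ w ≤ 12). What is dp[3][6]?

i\w   0   1   2   3   4   5   6   7   8   9  10  11  12
  0   0   0   0   0   0   0   0   0   0   0   0   0   0
  1   0   0   0   0   0   0   0  12  12  12  12  12  12
  2   0   0   0   0   0   0   0  12  12  12  12  12  12
  3   0   0   5   5   5   5   5  12  12  17  17  17  17
  4   0   0   5   5   5   5   5  12  12  17  17  17  17

5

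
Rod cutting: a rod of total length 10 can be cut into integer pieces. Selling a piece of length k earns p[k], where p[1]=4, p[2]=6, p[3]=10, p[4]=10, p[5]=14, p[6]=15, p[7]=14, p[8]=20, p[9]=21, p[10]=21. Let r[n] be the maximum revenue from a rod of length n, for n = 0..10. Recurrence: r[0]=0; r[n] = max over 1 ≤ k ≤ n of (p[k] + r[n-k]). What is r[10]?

   n    0    1    2    3    4    5    6    7    8    9   10
r[n]    0    4    8   12   16   20   24   28   32   36   40

40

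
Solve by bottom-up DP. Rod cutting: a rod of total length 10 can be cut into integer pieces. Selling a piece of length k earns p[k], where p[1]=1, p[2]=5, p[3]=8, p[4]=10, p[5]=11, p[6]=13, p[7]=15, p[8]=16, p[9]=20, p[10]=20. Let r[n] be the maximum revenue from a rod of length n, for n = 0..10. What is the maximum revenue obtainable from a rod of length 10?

26

   n    0    1    2    3    4    5    6    7    8    9   10
r[n]    0    1    5    8   10   13   16   18   21   24   26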